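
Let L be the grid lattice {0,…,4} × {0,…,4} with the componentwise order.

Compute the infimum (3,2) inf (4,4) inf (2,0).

(2,0)

In a product of chains, the meet is componentwise min, giving (2,0).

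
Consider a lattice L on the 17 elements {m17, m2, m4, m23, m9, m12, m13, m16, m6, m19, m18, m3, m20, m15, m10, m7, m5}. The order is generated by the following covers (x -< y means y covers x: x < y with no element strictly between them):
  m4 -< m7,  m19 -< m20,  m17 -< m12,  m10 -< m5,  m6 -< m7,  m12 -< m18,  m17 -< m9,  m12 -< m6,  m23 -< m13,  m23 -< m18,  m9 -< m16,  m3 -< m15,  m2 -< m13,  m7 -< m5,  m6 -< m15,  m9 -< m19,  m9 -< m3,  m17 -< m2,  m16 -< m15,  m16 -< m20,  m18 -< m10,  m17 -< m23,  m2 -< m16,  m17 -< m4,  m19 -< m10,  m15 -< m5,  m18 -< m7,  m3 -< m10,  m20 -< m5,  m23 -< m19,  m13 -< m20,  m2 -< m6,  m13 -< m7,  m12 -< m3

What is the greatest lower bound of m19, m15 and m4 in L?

m17

Common lower bounds of {m19, m15, m4}: m17.
The greatest among these is m17.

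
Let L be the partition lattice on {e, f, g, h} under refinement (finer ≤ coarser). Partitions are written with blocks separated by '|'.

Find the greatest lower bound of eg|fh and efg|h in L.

Common lower bounds of {eg|fh, efg|h}: eg|f|h, e|f|g|h.
The greatest among these is eg|f|h.

eg|f|h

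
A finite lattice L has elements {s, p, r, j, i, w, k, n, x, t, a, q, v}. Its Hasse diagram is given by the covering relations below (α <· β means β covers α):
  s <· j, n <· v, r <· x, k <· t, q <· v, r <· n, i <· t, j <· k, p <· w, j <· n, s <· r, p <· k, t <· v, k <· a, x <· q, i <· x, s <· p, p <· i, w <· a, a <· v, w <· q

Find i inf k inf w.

p

Common lower bounds of {i, k, w}: p, s.
The greatest among these is p.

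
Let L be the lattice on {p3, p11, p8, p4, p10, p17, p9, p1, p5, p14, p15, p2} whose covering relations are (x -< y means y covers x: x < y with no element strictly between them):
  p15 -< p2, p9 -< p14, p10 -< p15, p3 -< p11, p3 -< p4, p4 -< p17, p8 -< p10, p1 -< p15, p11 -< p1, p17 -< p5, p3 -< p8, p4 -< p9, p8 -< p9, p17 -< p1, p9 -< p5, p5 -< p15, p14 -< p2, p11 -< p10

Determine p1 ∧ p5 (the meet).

Common lower bounds of {p1, p5}: p17, p3, p4.
The greatest among these is p17.

p17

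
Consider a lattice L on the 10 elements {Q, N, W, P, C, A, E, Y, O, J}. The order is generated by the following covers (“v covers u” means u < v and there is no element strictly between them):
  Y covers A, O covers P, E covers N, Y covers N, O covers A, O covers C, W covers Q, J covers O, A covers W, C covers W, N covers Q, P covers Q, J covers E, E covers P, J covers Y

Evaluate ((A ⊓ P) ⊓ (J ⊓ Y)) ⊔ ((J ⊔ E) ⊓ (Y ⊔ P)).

J

A ∧ P = Q
J ∧ Y = Y
Q ∧ Y = Q
J ∨ E = J
Y ∨ P = J
J ∧ J = J
Q ∨ J = J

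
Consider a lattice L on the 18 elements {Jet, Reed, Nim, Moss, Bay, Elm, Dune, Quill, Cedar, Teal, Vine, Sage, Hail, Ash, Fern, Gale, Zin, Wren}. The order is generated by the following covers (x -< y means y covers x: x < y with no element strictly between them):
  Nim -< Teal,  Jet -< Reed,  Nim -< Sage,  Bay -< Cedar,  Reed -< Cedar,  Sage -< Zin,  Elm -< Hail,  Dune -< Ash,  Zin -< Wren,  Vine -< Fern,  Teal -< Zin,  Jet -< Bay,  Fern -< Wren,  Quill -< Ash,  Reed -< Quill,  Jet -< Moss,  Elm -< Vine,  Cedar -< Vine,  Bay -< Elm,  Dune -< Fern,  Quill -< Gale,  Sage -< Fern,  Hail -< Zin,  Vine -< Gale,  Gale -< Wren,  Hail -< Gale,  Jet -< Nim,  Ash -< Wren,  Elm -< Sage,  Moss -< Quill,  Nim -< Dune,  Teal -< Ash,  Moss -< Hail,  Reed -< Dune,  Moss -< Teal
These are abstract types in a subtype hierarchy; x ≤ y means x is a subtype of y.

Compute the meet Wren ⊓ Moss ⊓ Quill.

Common lower bounds of {Wren, Moss, Quill}: Jet, Moss.
The greatest among these is Moss.

Moss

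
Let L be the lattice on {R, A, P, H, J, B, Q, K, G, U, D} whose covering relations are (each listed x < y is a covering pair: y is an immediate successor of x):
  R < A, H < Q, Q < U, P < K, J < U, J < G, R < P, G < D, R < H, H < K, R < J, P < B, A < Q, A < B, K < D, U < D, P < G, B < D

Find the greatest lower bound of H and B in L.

R

Common lower bounds of {H, B}: R.
The greatest among these is R.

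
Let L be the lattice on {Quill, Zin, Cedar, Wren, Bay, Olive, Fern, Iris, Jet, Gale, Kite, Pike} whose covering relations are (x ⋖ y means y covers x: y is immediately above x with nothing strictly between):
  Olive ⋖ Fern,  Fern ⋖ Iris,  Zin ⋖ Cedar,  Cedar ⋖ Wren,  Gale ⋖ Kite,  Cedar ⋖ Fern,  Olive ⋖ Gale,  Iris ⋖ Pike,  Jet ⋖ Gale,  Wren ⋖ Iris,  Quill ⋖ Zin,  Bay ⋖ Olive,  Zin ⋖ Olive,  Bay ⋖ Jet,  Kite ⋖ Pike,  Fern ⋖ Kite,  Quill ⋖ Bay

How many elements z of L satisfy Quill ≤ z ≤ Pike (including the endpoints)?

12

The interval [Quill, Pike] = {Bay, Cedar, Fern, Gale, Iris, Jet, Kite, Olive, Pike, Quill, Wren, Zin}, which has 12 elements.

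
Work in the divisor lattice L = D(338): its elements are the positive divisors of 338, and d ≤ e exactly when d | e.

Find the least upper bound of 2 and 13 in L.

Common upper bounds of {2, 13}: 26, 338.
The least among these is 26.

26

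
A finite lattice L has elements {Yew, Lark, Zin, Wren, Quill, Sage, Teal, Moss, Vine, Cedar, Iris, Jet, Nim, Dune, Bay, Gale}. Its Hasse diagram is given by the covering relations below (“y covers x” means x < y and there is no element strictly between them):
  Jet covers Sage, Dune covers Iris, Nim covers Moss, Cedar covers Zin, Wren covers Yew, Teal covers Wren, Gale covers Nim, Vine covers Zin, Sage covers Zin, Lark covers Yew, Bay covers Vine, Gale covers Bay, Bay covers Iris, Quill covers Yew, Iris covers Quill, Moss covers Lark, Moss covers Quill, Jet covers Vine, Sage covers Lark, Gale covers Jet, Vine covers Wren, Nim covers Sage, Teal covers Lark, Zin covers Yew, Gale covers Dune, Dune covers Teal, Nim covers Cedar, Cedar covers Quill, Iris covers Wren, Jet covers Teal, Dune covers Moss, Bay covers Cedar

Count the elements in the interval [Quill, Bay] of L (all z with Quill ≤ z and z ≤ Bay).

4

The interval [Quill, Bay] = {Bay, Cedar, Iris, Quill}, which has 4 elements.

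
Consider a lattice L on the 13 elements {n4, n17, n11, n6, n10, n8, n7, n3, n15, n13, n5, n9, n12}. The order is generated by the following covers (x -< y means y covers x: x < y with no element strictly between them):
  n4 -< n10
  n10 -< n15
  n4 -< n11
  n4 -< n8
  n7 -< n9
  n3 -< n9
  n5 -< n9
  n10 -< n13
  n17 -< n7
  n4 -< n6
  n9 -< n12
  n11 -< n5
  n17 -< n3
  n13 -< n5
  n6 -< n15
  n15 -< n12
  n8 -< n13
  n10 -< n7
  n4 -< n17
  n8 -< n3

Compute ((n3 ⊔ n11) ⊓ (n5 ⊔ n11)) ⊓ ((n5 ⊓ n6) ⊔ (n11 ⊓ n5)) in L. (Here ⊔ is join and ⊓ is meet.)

n11

n3 ∨ n11 = n9
n5 ∨ n11 = n5
n9 ∧ n5 = n5
n5 ∧ n6 = n4
n11 ∧ n5 = n11
n4 ∨ n11 = n11
n5 ∧ n11 = n11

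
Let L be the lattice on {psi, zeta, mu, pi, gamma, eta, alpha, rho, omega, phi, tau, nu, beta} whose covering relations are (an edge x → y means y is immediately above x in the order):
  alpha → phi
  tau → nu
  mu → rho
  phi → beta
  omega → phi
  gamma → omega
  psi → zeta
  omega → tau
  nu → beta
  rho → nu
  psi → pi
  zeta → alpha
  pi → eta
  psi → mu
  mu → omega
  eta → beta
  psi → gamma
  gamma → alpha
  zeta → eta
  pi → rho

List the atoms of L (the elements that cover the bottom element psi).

gamma, mu, pi, zeta

The atoms are exactly the elements that cover psi: gamma, mu, pi, zeta.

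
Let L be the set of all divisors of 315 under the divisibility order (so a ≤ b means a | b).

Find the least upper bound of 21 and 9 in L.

In the divisibility order, the join is the least common multiple: lcm(21, 9) = 63.

63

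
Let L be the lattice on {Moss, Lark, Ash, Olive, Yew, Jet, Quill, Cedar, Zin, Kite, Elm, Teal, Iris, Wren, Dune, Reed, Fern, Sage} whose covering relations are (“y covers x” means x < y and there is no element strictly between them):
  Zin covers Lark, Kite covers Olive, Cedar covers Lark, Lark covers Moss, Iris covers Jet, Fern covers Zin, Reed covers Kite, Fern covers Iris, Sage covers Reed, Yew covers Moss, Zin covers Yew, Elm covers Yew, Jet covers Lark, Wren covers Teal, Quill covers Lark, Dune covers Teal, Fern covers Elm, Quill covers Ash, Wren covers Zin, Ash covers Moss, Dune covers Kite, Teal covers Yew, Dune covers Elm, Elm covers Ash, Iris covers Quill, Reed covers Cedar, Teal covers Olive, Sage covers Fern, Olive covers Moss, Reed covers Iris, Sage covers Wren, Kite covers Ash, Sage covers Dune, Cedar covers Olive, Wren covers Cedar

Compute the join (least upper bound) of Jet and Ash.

Common upper bounds of {Jet, Ash}: Fern, Iris, Reed, Sage.
The least among these is Iris.

Iris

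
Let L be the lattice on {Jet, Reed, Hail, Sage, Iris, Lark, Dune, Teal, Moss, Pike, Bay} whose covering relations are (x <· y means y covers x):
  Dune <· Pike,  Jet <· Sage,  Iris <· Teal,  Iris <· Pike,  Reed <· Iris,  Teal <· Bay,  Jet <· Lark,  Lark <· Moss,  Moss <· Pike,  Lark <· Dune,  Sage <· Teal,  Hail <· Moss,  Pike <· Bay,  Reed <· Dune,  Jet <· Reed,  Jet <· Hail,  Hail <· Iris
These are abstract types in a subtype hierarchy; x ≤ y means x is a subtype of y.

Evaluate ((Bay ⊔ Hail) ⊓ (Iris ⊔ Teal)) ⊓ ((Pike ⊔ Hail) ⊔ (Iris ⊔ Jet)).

Iris

Bay ∨ Hail = Bay
Iris ∨ Teal = Teal
Bay ∧ Teal = Teal
Pike ∨ Hail = Pike
Iris ∨ Jet = Iris
Pike ∨ Iris = Pike
Teal ∧ Pike = Iris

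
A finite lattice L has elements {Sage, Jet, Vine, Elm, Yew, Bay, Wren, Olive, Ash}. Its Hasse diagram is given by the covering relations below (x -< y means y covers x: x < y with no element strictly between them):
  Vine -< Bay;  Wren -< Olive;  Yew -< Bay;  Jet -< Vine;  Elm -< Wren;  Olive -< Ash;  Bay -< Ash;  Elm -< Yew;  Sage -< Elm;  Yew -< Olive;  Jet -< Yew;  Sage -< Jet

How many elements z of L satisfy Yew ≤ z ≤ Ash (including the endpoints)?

The interval [Yew, Ash] = {Ash, Bay, Olive, Yew}, which has 4 elements.

4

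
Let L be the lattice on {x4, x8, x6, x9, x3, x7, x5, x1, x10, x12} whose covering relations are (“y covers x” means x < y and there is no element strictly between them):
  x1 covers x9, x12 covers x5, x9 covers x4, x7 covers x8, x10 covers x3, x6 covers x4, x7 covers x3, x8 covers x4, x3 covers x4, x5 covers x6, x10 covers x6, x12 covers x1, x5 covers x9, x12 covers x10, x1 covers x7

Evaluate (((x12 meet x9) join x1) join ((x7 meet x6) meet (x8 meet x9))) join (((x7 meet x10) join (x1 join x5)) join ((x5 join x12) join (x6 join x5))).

x12

x12 ∧ x9 = x9
x9 ∨ x1 = x1
x7 ∧ x6 = x4
x8 ∧ x9 = x4
x4 ∧ x4 = x4
x1 ∨ x4 = x1
x7 ∧ x10 = x3
x1 ∨ x5 = x12
x3 ∨ x12 = x12
x5 ∨ x12 = x12
x6 ∨ x5 = x5
x12 ∨ x5 = x12
x12 ∨ x12 = x12
x1 ∨ x12 = x12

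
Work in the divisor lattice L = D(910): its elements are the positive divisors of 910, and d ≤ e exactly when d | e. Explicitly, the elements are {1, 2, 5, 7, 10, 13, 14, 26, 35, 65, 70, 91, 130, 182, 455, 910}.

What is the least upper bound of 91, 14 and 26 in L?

In the divisibility order, the join is the least common multiple: lcm(91, 14, 26) = 182.

182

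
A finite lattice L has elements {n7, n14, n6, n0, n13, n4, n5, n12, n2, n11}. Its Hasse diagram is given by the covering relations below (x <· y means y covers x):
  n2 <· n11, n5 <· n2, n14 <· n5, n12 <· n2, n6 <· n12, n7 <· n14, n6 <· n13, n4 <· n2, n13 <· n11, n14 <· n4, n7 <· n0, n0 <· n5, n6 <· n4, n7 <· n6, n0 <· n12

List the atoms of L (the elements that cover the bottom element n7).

The atoms are exactly the elements that cover n7: n0, n14, n6.

n0, n14, n6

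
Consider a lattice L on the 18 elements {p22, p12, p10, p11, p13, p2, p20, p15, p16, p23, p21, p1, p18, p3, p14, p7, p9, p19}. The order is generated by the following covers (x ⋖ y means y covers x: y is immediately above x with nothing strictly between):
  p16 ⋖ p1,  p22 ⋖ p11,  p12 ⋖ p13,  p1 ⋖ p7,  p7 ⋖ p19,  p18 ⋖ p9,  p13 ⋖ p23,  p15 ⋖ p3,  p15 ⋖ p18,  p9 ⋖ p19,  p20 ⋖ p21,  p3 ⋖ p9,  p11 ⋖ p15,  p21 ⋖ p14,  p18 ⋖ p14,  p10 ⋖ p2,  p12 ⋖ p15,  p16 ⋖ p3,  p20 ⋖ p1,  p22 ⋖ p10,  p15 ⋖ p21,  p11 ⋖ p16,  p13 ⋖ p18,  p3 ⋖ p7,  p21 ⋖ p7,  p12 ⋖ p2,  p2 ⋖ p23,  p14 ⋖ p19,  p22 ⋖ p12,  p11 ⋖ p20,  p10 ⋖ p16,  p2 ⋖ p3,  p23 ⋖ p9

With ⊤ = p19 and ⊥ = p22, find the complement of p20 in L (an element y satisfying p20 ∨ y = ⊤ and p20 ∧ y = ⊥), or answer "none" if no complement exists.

Need y with p20 ∨ y = p19 and p20 ∧ y = p22.
Checking each element gives: p23.

p23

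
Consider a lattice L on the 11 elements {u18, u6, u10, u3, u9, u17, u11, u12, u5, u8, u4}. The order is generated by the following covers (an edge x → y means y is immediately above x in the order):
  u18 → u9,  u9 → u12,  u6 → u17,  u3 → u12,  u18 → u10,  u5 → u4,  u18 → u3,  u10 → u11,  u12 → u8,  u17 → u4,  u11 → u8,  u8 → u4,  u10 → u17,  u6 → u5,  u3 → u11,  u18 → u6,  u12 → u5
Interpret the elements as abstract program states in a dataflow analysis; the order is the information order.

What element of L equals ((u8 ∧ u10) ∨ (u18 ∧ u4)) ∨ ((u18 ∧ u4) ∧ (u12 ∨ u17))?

u10

u8 ∧ u10 = u10
u18 ∧ u4 = u18
u10 ∨ u18 = u10
u18 ∧ u4 = u18
u12 ∨ u17 = u4
u18 ∧ u4 = u18
u10 ∨ u18 = u10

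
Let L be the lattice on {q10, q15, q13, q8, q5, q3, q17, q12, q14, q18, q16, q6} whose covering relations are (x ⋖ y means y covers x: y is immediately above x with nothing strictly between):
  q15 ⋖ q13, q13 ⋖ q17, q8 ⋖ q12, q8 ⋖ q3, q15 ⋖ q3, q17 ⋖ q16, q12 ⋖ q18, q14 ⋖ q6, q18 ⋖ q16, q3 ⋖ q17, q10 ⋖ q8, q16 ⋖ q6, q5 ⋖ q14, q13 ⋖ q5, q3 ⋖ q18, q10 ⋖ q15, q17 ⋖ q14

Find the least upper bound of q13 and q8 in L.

q17

Common upper bounds of {q13, q8}: q14, q16, q17, q6.
The least among these is q17.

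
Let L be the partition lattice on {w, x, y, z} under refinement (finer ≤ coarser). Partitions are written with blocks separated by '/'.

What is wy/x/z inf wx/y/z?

The meet (common refinement) of wy/x/z and wx/y/z intersects blocks pairwise, giving w/x/y/z.

w/x/y/z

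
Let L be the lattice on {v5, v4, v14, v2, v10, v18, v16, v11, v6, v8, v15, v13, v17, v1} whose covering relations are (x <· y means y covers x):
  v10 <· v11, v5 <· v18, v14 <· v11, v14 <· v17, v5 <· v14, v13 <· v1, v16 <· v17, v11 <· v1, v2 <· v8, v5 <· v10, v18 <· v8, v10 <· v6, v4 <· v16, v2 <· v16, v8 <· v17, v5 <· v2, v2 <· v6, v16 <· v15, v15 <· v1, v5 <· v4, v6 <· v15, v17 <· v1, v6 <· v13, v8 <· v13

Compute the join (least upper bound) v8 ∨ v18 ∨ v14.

v17

Common upper bounds of {v8, v18, v14}: v1, v17.
The least among these is v17.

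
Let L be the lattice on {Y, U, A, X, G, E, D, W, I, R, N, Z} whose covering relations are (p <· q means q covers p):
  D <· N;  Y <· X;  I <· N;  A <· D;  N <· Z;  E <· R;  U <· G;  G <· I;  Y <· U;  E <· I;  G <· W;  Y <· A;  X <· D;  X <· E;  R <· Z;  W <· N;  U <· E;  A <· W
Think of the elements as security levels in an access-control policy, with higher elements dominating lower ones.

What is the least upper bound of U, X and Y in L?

Common upper bounds of {U, X, Y}: E, I, N, R, Z.
The least among these is E.

E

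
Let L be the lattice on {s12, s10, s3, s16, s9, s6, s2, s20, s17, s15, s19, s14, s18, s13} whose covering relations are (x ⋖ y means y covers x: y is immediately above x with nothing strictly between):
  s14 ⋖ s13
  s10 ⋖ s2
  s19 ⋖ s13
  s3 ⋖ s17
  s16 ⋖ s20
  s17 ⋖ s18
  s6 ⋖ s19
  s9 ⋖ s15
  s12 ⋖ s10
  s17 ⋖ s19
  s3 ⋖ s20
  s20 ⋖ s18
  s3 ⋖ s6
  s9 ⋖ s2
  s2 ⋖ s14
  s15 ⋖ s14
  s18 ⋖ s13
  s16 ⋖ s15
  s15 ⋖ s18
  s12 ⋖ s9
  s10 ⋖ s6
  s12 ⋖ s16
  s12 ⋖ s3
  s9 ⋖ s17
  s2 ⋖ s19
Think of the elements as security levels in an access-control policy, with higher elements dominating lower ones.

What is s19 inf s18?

s17

Common lower bounds of {s19, s18}: s12, s17, s3, s9.
The greatest among these is s17.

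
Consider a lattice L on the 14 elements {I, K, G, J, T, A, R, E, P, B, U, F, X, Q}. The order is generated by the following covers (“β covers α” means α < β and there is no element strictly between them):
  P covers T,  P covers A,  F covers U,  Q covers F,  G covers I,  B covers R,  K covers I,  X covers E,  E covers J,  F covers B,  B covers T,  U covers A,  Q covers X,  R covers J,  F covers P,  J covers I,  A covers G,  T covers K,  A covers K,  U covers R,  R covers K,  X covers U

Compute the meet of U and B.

Common lower bounds of {U, B}: I, J, K, R.
The greatest among these is R.

R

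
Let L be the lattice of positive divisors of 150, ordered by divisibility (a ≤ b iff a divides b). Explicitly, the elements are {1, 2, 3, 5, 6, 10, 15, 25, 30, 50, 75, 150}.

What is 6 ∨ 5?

30

In the divisibility order, the join is the least common multiple: lcm(6, 5) = 30.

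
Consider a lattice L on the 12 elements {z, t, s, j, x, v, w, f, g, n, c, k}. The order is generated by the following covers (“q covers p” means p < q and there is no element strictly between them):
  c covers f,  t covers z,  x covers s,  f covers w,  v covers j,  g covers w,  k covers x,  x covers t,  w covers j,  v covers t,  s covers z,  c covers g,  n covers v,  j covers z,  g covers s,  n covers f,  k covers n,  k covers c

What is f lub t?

n

Common upper bounds of {f, t}: k, n.
The least among these is n.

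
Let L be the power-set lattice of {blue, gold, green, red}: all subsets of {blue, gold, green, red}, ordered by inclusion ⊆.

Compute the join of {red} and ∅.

{red}

Common upper bounds of {{red}, ∅}: {blue,gold,green,red}, {blue,gold,red}, {blue,green,red}, {blue,red}, {gold,green,red}, {gold,red}, {green,red}, {red}.
The least among these is {red}.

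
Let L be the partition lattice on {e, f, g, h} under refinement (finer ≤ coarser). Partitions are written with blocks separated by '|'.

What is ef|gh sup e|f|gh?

The join of ef|gh and e|f|gh merges any blocks that overlap across the partitions, giving ef|gh.

ef|gh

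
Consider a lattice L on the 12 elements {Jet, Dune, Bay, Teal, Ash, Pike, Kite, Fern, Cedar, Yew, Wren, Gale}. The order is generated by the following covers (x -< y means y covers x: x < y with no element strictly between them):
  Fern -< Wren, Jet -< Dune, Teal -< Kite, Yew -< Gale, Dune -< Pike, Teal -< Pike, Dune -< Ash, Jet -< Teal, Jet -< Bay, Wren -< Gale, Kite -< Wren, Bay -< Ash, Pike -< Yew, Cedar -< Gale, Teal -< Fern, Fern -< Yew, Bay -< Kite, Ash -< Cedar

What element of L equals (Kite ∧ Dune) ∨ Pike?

Pike

Kite ∧ Dune = Jet
Jet ∨ Pike = Pike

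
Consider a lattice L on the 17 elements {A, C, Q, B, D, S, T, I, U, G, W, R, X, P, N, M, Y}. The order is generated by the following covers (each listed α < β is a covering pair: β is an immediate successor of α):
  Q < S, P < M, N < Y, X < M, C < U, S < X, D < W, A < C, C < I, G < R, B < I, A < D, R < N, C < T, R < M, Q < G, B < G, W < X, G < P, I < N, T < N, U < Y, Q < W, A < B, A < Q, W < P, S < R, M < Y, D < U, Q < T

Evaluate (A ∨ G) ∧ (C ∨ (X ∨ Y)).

A ∨ G = G
X ∨ Y = Y
C ∨ Y = Y
G ∧ Y = G

G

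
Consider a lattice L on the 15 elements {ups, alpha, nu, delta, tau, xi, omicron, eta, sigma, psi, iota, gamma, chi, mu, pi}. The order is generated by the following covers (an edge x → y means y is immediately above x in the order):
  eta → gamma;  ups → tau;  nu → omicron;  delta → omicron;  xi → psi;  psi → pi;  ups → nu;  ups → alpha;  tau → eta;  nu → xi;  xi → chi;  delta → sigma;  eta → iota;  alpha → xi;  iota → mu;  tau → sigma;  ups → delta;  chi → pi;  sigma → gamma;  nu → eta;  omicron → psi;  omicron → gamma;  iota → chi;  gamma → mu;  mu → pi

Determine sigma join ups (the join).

sigma

Common upper bounds of {sigma, ups}: gamma, mu, pi, sigma.
The least among these is sigma.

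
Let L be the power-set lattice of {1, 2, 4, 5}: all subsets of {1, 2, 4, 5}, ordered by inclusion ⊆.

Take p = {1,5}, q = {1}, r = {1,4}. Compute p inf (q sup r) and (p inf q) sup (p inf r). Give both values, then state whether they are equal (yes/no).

{1}; {1}; yes

q sup r = {1,4}, so p inf (q sup r) = {1,5} inf {1,4} = {1}.
p inf q = {1} and p inf r = {1}, so (p inf q) sup (p inf r) = {1} sup {1} = {1}.
Equal: yes.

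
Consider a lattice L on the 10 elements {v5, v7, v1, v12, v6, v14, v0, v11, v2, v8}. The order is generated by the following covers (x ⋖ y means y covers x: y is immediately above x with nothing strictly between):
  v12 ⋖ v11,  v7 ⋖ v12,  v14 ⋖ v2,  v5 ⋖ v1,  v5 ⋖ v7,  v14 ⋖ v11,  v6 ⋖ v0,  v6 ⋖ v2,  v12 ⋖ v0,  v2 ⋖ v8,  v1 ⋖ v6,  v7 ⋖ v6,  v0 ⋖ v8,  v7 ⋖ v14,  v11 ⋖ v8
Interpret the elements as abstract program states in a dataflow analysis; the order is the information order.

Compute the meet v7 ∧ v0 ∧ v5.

Common lower bounds of {v7, v0, v5}: v5.
The greatest among these is v5.

v5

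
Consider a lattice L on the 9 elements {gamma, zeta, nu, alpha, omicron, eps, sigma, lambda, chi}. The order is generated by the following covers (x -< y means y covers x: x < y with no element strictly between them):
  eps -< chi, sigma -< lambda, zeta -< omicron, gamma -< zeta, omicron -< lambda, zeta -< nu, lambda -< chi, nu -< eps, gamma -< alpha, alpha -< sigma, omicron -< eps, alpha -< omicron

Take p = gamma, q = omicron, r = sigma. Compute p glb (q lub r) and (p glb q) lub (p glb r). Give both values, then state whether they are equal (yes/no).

gamma; gamma; yes

q lub r = lambda, so p glb (q lub r) = gamma glb lambda = gamma.
p glb q = gamma and p glb r = gamma, so (p glb q) lub (p glb r) = gamma lub gamma = gamma.
Equal: yes.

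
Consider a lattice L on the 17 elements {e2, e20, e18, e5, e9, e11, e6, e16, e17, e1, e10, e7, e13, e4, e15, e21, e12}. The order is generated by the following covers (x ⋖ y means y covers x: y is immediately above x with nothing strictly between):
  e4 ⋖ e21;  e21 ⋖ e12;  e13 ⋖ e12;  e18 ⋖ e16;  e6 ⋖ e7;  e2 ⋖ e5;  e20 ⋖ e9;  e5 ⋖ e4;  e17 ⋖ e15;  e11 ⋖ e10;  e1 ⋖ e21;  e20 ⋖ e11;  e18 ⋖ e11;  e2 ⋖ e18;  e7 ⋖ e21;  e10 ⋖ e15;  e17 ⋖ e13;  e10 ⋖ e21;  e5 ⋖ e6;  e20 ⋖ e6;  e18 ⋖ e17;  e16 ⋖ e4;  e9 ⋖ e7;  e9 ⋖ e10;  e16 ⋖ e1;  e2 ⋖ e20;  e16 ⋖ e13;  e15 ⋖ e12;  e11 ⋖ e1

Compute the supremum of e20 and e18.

e11

Common upper bounds of {e20, e18}: e1, e10, e11, e12, e15, e21.
The least among these is e11.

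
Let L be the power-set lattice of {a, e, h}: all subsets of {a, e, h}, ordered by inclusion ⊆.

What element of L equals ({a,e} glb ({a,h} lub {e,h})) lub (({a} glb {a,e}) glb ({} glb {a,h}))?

{a,e}

{a,h} ∨ {e,h} = {a,e,h}
{a,e} ∧ {a,e,h} = {a,e}
{a} ∧ {a,e} = {a}
{} ∧ {a,h} = {}
{a} ∧ {} = {}
{a,e} ∨ {} = {a,e}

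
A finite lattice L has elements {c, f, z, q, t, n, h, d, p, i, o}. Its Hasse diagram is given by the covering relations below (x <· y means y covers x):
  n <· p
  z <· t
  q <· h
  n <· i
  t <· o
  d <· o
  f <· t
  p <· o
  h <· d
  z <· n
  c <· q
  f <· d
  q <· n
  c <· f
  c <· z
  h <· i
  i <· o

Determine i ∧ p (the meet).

n

Common lower bounds of {i, p}: c, n, q, z.
The greatest among these is n.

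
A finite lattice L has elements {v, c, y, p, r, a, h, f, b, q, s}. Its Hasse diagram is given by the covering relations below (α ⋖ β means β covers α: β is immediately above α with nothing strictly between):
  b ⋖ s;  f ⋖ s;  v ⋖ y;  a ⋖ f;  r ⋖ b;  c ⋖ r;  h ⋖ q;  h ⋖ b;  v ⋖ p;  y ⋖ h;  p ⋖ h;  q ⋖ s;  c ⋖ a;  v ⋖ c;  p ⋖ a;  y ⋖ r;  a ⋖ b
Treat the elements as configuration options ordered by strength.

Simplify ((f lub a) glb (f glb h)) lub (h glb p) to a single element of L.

f ∨ a = f
f ∧ h = p
f ∧ p = p
h ∧ p = p
p ∨ p = p

p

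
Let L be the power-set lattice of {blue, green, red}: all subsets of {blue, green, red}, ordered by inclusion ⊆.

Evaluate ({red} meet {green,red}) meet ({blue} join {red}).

{red} ∧ {green,red} = {red}
{blue} ∨ {red} = {blue,red}
{red} ∧ {blue,red} = {red}

{red}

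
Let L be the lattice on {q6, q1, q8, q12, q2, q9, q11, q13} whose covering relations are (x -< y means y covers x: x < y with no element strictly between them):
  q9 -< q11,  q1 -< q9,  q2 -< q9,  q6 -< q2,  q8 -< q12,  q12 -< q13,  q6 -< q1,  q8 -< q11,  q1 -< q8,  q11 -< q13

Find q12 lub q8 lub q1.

q12

Common upper bounds of {q12, q8, q1}: q12, q13.
The least among these is q12.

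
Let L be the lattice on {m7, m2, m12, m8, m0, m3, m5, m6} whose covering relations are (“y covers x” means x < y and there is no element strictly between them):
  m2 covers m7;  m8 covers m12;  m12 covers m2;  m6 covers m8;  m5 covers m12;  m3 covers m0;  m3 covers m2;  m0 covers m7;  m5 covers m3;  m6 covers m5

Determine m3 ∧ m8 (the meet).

Common lower bounds of {m3, m8}: m2, m7.
The greatest among these is m2.

m2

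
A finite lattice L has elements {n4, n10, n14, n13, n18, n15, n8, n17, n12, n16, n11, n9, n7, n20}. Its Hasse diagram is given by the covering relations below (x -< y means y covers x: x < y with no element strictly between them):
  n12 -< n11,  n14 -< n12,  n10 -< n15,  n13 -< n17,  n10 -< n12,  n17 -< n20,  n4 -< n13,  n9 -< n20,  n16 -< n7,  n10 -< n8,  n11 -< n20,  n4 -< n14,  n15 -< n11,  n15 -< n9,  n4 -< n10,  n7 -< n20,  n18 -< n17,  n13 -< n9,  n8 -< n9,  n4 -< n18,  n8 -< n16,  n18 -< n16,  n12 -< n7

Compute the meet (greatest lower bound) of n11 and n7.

Common lower bounds of {n11, n7}: n10, n12, n14, n4.
The greatest among these is n12.

n12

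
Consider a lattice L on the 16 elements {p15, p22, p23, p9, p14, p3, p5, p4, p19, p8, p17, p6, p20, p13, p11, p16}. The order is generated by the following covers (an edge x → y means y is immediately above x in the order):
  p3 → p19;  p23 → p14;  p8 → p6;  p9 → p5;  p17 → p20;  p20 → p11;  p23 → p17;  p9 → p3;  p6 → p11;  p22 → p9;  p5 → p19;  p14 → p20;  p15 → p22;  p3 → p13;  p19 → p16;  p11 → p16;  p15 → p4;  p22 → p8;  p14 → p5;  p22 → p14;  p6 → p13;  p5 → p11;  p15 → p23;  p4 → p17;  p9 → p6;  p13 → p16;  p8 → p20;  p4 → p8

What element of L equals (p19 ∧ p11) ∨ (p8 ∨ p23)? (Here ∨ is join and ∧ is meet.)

p11

p19 ∧ p11 = p5
p8 ∨ p23 = p20
p5 ∨ p20 = p11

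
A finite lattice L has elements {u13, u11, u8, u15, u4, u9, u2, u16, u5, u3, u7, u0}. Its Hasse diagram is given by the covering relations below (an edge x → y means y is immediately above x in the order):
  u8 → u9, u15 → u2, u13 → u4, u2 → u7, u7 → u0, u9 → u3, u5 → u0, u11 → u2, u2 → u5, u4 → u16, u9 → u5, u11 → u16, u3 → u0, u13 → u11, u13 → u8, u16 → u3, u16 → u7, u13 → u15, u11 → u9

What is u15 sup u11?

Common upper bounds of {u15, u11}: u0, u2, u5, u7.
The least among these is u2.

u2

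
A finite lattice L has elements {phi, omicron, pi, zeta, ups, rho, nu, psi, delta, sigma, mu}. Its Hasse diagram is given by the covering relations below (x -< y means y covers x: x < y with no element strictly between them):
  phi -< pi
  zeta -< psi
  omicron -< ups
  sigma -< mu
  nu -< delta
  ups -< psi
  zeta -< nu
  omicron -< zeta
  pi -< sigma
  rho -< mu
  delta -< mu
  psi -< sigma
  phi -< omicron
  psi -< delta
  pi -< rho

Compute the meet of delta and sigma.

Common lower bounds of {delta, sigma}: omicron, phi, psi, ups, zeta.
The greatest among these is psi.

psi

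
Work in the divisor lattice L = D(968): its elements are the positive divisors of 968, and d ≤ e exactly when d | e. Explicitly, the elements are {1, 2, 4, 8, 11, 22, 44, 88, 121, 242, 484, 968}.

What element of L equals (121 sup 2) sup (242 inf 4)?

242

121 ∨ 2 = 242
242 ∧ 4 = 2
242 ∨ 2 = 242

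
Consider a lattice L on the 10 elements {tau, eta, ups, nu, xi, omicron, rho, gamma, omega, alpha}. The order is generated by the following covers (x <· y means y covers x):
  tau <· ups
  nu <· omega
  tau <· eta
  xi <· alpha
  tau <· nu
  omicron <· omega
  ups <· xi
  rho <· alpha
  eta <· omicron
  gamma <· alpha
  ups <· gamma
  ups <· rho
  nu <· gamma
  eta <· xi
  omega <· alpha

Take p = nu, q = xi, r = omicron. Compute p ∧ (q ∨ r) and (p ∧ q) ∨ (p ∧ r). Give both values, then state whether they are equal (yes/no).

nu; tau; no

q ∨ r = alpha, so p ∧ (q ∨ r) = nu ∧ alpha = nu.
p ∧ q = tau and p ∧ r = tau, so (p ∧ q) ∨ (p ∧ r) = tau ∨ tau = tau.
Equal: no.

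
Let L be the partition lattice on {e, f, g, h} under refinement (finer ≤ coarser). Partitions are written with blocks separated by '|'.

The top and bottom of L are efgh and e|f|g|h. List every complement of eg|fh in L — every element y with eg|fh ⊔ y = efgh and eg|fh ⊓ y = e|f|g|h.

Need y with eg|fh ∨ y = efgh and eg|fh ∧ y = e|f|g|h.
Checking each element gives: ef|gh, ef|g|h, eh|fg, eh|f|g, e|fg|h, e|f|gh.

ef|gh, ef|g|h, eh|fg, eh|f|g, e|fg|h, e|f|gh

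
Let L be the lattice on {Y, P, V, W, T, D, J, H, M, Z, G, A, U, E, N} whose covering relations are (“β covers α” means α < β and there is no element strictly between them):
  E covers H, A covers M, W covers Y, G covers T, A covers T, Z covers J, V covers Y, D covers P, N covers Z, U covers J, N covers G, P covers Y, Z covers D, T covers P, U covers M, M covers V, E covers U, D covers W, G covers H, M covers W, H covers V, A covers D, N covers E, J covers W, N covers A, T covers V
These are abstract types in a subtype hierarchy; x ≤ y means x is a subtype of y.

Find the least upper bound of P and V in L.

Common upper bounds of {P, V}: A, G, N, T.
The least among these is T.

T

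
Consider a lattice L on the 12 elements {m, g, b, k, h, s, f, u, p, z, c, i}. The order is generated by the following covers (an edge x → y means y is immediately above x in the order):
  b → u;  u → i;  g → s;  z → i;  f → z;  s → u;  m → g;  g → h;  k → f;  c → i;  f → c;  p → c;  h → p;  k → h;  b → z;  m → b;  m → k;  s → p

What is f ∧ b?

Common lower bounds of {f, b}: m.
The greatest among these is m.

m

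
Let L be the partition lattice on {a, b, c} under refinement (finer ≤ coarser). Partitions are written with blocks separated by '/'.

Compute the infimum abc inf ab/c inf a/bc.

The meet (common refinement) of abc, ab/c, a/bc intersects blocks pairwise, giving a/b/c.

a/b/c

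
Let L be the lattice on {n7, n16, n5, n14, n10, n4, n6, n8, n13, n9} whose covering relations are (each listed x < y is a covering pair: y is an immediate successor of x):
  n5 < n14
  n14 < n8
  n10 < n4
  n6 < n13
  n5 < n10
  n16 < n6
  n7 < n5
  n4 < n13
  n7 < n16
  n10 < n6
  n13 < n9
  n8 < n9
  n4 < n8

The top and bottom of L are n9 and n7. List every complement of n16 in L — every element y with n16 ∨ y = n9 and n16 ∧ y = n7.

Need y with n16 ∨ y = n9 and n16 ∧ y = n7.
Checking each element gives: n14, n8.

n14, n8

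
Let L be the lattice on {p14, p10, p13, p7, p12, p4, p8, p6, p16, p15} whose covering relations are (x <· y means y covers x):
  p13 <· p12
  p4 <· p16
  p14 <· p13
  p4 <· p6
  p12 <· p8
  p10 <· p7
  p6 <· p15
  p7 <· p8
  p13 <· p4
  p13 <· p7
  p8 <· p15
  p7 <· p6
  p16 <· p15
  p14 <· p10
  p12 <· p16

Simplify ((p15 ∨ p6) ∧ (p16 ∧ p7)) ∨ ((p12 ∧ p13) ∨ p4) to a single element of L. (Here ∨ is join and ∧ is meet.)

p15 ∨ p6 = p15
p16 ∧ p7 = p13
p15 ∧ p13 = p13
p12 ∧ p13 = p13
p13 ∨ p4 = p4
p13 ∨ p4 = p4

p4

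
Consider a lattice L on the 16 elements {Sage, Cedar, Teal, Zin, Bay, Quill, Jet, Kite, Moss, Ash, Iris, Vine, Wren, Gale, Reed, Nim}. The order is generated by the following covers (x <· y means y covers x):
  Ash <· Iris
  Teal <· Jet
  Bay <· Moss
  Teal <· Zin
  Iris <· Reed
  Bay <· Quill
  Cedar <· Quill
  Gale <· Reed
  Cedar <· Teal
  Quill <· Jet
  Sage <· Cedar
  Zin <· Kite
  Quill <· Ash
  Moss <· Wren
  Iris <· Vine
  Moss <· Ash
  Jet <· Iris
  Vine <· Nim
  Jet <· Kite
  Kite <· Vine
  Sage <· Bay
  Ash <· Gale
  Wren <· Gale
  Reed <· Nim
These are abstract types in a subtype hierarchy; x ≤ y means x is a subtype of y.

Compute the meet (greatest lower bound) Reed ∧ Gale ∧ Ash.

Common lower bounds of {Reed, Gale, Ash}: Ash, Bay, Cedar, Moss, Quill, Sage.
The greatest among these is Ash.

Ash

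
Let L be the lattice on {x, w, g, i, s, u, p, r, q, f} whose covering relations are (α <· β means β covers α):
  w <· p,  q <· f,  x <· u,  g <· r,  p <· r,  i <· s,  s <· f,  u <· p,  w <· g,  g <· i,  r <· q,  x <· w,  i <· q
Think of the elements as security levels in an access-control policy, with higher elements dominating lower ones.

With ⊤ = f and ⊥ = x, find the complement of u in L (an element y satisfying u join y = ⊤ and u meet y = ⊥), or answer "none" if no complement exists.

Need y with u ∨ y = f and u ∧ y = x.
Checking each element gives: s.

s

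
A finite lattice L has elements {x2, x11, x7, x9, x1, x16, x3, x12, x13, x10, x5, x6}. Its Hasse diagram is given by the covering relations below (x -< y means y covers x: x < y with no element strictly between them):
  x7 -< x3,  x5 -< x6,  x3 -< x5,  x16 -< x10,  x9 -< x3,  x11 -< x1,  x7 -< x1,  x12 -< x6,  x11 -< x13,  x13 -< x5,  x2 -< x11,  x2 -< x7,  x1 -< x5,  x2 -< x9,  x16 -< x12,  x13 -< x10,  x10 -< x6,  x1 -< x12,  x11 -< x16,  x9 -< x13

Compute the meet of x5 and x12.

Common lower bounds of {x5, x12}: x1, x11, x2, x7.
The greatest among these is x1.

x1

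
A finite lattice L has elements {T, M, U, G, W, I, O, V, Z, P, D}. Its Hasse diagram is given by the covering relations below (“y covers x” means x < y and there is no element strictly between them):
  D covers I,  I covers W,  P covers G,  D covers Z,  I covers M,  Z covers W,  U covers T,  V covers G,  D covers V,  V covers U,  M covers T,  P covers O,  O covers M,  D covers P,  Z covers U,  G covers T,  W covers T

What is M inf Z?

Common lower bounds of {M, Z}: T.
The greatest among these is T.

T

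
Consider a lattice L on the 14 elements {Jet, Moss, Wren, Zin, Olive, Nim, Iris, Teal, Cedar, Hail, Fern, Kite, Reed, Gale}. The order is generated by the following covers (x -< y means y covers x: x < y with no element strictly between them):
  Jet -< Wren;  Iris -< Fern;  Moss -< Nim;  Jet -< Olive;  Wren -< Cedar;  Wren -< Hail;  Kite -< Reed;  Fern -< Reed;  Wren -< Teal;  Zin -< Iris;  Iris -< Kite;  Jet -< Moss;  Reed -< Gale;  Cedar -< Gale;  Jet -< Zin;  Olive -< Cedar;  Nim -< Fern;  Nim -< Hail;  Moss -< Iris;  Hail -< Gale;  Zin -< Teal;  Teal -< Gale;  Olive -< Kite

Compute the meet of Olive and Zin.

Common lower bounds of {Olive, Zin}: Jet.
The greatest among these is Jet.

Jet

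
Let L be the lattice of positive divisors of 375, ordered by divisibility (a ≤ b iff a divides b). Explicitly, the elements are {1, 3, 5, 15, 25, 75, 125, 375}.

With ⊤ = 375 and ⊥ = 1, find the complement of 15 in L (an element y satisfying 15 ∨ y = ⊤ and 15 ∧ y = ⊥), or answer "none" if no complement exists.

For every candidate y, either 15 ∨ y ≠ 375 or 15 ∧ y ≠ 1; no complement exists.

none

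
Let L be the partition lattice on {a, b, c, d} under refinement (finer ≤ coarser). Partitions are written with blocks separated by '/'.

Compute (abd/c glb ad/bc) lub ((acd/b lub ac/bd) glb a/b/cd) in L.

acd/b

abd/c ∧ ad/bc = ad/b/c
acd/b ∨ ac/bd = abcd
abcd ∧ a/b/cd = a/b/cd
ad/b/c ∨ a/b/cd = acd/b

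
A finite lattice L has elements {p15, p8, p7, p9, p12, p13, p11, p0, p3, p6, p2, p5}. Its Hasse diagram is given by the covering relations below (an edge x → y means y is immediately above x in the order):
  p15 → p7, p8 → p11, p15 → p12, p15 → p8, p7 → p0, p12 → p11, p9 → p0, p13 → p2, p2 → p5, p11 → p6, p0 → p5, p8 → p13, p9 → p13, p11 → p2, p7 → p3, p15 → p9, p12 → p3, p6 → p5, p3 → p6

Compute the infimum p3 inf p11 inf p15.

Common lower bounds of {p3, p11, p15}: p15.
The greatest among these is p15.

p15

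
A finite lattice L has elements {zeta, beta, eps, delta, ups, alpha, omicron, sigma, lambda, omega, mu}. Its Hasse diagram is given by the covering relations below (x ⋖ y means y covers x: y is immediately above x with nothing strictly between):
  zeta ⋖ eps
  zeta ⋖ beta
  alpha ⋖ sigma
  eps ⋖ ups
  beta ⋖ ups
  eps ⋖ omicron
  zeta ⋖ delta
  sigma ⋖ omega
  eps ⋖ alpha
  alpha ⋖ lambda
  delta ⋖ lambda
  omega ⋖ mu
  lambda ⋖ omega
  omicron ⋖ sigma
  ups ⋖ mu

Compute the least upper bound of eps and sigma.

sigma

Common upper bounds of {eps, sigma}: mu, omega, sigma.
The least among these is sigma.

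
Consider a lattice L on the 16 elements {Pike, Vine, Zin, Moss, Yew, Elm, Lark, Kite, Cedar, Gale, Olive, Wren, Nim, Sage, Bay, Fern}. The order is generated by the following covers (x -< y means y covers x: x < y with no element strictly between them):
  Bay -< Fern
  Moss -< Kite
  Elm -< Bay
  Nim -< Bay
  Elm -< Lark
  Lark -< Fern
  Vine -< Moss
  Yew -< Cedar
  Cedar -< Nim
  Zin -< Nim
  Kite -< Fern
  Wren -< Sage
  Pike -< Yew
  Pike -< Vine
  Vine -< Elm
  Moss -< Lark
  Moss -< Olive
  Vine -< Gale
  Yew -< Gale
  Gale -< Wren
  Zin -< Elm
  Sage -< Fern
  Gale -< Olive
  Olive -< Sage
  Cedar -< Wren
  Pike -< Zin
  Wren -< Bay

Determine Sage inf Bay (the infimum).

Wren

Common lower bounds of {Sage, Bay}: Cedar, Gale, Pike, Vine, Wren, Yew.
The greatest among these is Wren.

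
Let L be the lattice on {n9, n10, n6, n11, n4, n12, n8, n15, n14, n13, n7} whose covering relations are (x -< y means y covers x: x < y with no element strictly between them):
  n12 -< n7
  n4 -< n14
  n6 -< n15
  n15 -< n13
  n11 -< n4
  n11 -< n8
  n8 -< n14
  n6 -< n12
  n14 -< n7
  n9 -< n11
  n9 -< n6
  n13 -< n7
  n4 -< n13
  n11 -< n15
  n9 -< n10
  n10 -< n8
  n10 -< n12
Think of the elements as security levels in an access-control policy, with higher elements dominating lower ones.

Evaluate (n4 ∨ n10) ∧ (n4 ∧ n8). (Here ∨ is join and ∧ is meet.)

n11

n4 ∨ n10 = n14
n4 ∧ n8 = n11
n14 ∧ n11 = n11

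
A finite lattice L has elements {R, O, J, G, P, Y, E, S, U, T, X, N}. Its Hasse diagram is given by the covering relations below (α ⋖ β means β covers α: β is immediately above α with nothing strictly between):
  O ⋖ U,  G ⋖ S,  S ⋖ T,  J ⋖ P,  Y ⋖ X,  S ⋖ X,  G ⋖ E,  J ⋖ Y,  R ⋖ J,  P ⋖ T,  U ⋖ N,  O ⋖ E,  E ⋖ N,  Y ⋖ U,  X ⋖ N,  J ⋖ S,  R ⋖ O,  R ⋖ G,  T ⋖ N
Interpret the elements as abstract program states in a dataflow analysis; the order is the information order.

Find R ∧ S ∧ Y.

Common lower bounds of {R, S, Y}: R.
The greatest among these is R.

R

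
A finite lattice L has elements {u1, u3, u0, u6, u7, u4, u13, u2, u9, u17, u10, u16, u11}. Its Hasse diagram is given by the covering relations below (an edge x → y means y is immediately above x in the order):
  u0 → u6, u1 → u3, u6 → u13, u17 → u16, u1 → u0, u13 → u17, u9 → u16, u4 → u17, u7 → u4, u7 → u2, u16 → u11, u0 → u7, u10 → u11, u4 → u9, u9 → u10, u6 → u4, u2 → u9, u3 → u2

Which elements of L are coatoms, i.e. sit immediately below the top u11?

u10, u16

The coatoms are exactly the elements covered by u11: u10, u16.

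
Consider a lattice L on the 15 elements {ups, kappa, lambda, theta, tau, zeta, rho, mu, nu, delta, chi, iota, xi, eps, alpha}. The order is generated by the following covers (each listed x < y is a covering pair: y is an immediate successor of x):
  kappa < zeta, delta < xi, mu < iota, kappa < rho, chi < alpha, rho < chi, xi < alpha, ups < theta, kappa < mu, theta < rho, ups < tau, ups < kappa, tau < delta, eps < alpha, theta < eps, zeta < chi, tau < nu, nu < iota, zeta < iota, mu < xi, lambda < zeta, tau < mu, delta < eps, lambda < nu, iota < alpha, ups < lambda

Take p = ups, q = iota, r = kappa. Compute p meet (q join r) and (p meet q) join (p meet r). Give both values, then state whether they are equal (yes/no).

q join r = iota, so p meet (q join r) = ups meet iota = ups.
p meet q = ups and p meet r = ups, so (p meet q) join (p meet r) = ups join ups = ups.
Equal: yes.

ups; ups; yes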